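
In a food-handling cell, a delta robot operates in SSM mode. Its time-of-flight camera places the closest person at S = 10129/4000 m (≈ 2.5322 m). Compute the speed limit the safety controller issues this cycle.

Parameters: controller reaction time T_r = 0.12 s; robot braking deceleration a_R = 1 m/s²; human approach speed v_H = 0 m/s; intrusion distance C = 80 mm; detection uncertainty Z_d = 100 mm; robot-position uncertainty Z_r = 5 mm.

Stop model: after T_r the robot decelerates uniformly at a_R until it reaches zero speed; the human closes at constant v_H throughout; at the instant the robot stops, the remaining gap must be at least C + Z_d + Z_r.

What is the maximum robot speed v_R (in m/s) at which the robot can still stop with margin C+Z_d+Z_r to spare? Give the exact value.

v_R_max = 41/20 m/s = 2.0500 m/s

quadratic (1/2)·v² + (3/25)·v + (-9389/4000) = 0
  disc = (3/25)² − 4·(1/2)·(-9389/4000) = 47089/10000 ; √disc = 217/100
  v_R = (−(3/25) + 217/100) / (2·(1/2)) = 41/20 m/s
check:
braking lasts T_s = (41/20)/1 = 2.0500 s
robot in T_r: 2.0500·0.1200 = 0.2460 m
braking distance = 2.0500²/(2·1.0000) = 2.1012 m
human closes 0.0000·2.1700 = 0.0000 m
margins: 0.0800+0.1000+0.0050 = 0.1850 m
sum ≈ 0.2460+2.1012+0.0000+0.1850 ≈ 2.5322 m = S ✓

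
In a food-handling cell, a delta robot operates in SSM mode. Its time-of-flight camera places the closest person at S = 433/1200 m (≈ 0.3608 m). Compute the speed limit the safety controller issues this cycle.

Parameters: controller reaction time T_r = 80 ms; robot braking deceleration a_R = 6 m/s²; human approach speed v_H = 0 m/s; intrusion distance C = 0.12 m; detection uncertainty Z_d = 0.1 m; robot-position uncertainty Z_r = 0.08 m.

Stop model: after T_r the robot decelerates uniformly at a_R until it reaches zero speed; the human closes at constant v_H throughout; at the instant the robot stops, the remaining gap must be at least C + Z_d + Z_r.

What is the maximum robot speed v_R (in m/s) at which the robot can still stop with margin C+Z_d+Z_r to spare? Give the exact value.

collect terms ⇒ (1/12)·v_R² + (2/25)·v_R + (-73/1200) = 0
  disc = (2/25)² − 4·(1/12)·(-73/1200) = 2401/90000 ; √disc = 49/300
  v_R = (−(2/25) + 49/300) / (2·(1/12)) = 1/2 m/s
check:
braking lasts T_s = (1/2)/6 = 0.0833 s
reaction-phase robot travel = 0.5000·0.0800 = 0.0400 m
robot covers 0.5000·0.0833 − ½·6.0000·0.0833² = 0.0208 m while stopping
human over T_r+T_s: 0.0000·(0.0800+0.0833) = 0.0000 m
residual clearance needed = 0.1200+0.1000+0.0800 = 0.3000 m
sum ≈ 0.0400+0.0208+0.0000+0.3000 ≈ 0.3608 m = S ✓

v_R_max = 1/2 m/s = 0.5000 m/s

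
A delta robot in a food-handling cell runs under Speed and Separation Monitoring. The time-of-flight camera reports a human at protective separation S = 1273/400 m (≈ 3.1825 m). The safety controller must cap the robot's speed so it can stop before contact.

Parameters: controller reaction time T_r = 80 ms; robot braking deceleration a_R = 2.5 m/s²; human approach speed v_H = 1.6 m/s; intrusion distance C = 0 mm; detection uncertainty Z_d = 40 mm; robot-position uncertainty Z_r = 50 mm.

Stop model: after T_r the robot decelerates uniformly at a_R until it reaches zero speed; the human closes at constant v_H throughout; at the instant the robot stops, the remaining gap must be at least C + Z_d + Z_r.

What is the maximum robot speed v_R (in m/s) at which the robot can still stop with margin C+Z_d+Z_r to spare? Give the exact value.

quadratic (1/5)·v² + (18/25)·v + (-5929/2000) = 0
  disc = (18/25)² − 4·(1/5)·(-5929/2000) = 289/100 ; √disc = 17/10
  v_R = (−(18/25) + 17/10) / (2·(1/5)) = 49/20 m/s
check:
braking lasts T_s = (49/20)/(5/2) = 0.9800 s
reaction-phase robot travel = 2.4500·0.0800 = 0.1960 m
robot covers 2.4500·0.9800 − ½·2.5000·0.9800² = 1.2005 m while stopping
human closes 1.6000·1.0600 = 1.6960 m
residual clearance needed = 0.0000+0.0400+0.0500 = 0.0900 m
sum ≈ 0.1960+1.2005+1.6960+0.0900 ≈ 3.1825 m = S ✓

v_R_max = 49/20 m/s = 2.4500 m/s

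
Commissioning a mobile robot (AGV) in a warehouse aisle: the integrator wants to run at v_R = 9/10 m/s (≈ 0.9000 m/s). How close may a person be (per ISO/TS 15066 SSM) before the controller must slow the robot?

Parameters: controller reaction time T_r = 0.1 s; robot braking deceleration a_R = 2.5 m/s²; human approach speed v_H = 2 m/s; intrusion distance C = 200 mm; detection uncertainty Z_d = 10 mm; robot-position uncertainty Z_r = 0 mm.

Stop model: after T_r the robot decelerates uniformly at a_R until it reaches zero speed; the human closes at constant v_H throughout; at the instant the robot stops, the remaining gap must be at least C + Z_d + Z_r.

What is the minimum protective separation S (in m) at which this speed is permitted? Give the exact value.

stop time T_s = (9/10)/(5/2) = 0.3600 s
robot in T_r: 0.9000·0.1000 = 0.0900 m
robot under decel: 0.9000²/(2·2.5000) = 0.1620 m
person approaches 2.0000·(0.1000+0.3600) = 0.9200 m
margins: 0.2000+0.0100+0.0000 = 0.2100 m
S_min ≈ 0.0900+0.1620+0.9200+0.2100  ⇒  S_min = 691/500 m

S_min = 691/500 m = 1.3820 m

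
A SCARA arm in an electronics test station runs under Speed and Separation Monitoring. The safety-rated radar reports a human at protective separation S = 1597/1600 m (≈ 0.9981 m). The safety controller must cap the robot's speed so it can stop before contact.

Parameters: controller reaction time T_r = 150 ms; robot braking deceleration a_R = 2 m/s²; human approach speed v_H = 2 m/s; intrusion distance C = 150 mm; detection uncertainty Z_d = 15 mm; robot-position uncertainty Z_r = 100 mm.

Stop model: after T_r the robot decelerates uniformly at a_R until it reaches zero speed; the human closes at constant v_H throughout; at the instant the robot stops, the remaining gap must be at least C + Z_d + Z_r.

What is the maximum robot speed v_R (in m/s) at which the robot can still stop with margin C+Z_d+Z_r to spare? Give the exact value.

collect terms ⇒ (1/4)·v_R² + (23/20)·v_R + (-693/1600) = 0
  disc = (23/20)² − 4·(1/4)·(-693/1600) = 2809/1600 ; √disc = 53/40
  v_R = (−(23/20) + 53/40) / (2·(1/4)) = 7/20 m/s
check:
T_s = v_R/a_R = (7/20)/2 = 0.1750 s
reaction-phase robot travel = 0.3500·0.1500 = 0.0525 m
robot covers 0.3500·0.1750 − ½·2.0000·0.1750² = 0.0306 m while stopping
person approaches 2.0000·(0.1500+0.1750) = 0.6500 m
residual clearance needed = 0.1500+0.0150+0.1000 = 0.2650 m
sum ≈ 0.0525+0.0306+0.6500+0.2650 ≈ 0.9981 m = S ✓

v_R_max = 7/20 m/s = 0.3500 m/s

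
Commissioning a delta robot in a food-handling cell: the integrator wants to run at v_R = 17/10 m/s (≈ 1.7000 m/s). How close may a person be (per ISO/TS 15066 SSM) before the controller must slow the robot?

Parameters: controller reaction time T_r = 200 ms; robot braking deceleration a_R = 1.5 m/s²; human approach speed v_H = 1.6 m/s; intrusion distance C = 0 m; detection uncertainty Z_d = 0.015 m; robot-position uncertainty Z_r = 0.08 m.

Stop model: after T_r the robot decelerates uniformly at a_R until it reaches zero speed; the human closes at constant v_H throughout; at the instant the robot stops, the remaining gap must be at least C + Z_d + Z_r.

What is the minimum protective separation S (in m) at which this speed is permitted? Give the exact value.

S_min = 2119/600 m = 3.5317 m

stop time T_s = (17/10)/(3/2) = 1.1333 s
robot in T_r: 1.7000·0.2000 = 0.3400 m
robot under decel: 1.7000²/(2·1.5000) = 0.9633 m
person approaches 1.6000·(0.2000+1.1333) = 2.1333 m
C+Z_d+Z_r = 0.0000+0.0150+0.0800 = 0.0950 m
S_min ≈ 0.3400+0.9633+2.1333+0.0950  ⇒  S_min = 2119/600 m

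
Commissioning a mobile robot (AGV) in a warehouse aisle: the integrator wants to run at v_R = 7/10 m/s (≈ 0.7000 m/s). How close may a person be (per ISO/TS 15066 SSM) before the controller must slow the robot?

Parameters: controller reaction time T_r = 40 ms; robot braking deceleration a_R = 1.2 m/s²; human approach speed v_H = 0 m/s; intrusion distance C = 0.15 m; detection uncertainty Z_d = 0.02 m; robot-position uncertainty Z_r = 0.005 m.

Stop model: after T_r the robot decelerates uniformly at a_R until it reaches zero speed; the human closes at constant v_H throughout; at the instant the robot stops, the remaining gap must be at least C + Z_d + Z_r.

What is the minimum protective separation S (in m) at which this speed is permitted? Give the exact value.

stop time T_s = (7/10)/(6/5) = 0.5833 s
robot covers v_R·T_r = 0.7000·0.0400 = 0.0280 m before braking
braking distance = 0.7000²/(2·1.2000) = 0.2042 m
human over T_r+T_s: 0.0000·(0.0400+0.5833) = 0.0000 m
residual clearance needed = 0.1500+0.0200+0.0050 = 0.1750 m
S_min ≈ 0.0280+0.2042+0.0000+0.1750  ⇒  S_min = 2443/6000 m

S_min = 2443/6000 m = 0.4072 m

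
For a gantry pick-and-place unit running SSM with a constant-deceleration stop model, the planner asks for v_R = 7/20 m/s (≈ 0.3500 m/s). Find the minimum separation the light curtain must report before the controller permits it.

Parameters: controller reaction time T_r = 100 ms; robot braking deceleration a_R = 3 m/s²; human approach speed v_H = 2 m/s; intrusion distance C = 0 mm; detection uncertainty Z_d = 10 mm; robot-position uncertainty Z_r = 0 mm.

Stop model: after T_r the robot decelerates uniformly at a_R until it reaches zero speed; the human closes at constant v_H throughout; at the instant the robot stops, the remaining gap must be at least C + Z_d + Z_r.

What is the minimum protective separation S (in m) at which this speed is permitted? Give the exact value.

stop time T_s = (7/20)/3 = 0.1167 s
robot in T_r: 0.3500·0.1000 = 0.0350 m
robot under decel: 0.3500²/(2·3.0000) = 0.0204 m
person approaches 2.0000·(0.1000+0.1167) = 0.4333 m
C+Z_d+Z_r = 0.0000+0.0100+0.0000 = 0.0100 m
S_min ≈ 0.0350+0.0204+0.4333+0.0100  ⇒  S_min = 399/800 m

S_min = 399/800 m = 0.4988 m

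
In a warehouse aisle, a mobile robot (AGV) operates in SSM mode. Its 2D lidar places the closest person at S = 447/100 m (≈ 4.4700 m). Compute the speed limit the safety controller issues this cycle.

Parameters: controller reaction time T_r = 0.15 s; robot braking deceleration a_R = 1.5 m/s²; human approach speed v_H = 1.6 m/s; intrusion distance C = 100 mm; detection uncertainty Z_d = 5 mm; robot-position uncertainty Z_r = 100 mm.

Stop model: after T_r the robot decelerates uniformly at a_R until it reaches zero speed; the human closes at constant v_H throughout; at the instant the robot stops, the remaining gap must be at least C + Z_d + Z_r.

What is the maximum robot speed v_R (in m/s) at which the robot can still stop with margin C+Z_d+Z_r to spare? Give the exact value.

collect terms ⇒ (1/3)·v_R² + (73/60)·v_R + (-161/40) = 0
  disc = (73/60)² − 4·(1/3)·(-161/40) = 24649/3600 ; √disc = 157/60
  v_R = (−(73/60) + 157/60) / (2·(1/3)) = 21/10 m/s
check:
braking lasts T_s = (21/10)/(3/2) = 1.4000 s
robot in T_r: 2.1000·0.1500 = 0.3150 m
braking distance = 2.1000²/(2·1.5000) = 1.4700 m
human over T_r+T_s: 1.6000·(0.1500+1.4000) = 2.4800 m
C+Z_d+Z_r = 0.1000+0.0050+0.1000 = 0.2050 m
sum ≈ 0.3150+1.4700+2.4800+0.2050 ≈ 4.4700 m = S ✓

v_R_max = 21/10 m/s = 2.1000 m/s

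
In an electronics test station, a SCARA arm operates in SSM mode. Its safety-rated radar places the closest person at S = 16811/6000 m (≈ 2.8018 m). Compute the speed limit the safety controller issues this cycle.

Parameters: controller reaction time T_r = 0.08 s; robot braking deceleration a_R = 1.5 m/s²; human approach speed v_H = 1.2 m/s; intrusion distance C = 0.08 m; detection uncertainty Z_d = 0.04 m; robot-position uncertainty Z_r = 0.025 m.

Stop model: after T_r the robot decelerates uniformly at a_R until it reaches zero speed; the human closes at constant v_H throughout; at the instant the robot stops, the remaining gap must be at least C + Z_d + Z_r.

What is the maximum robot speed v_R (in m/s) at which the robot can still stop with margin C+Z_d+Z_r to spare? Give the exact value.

at the boundary: (1/3)·v² + (22/25)·v + (-3073/1200) = 0
  disc = (22/25)² − 4·(1/3)·(-3073/1200) = 94249/22500 ; √disc = 307/150
  v_R = (−(22/25) + 307/150) / (2·(1/3)) = 7/4 m/s
check:
braking lasts T_s = (7/4)/(3/2) = 1.1667 s
robot in T_r: 1.7500·0.0800 = 0.1400 m
robot covers 1.7500·1.1667 − ½·1.5000·1.1667² = 1.0208 m while stopping
human closes 1.2000·1.2467 = 1.4960 m
residual clearance needed = 0.0800+0.0400+0.0250 = 0.1450 m
sum ≈ 0.1400+1.0208+1.4960+0.1450 ≈ 2.8018 m = S ✓

v_R_max = 7/4 m/s = 1.7500 m/s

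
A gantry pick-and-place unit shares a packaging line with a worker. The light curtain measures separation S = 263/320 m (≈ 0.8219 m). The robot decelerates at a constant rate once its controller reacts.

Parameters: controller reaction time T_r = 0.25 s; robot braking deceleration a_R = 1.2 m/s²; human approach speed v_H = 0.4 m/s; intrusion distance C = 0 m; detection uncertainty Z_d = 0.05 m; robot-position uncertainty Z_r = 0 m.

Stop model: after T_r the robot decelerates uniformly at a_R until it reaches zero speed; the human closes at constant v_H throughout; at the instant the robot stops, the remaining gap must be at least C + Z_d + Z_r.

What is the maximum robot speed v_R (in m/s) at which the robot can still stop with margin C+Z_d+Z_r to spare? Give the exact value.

collect terms ⇒ (5/12)·v_R² + (7/12)·v_R + (-43/64) = 0
  disc = (7/12)² − 4·(5/12)·(-43/64) = 841/576 ; √disc = 29/24
  v_R = (−(7/12) + 29/24) / (2·(5/12)) = 3/4 m/s
check:
stop time T_s = (3/4)/(6/5) = 0.6250 s
robot covers v_R·T_r = 0.7500·0.2500 = 0.1875 m before braking
robot covers 0.7500·0.6250 − ½·1.2000·0.6250² = 0.2344 m while stopping
human closes 0.4000·0.8750 = 0.3500 m
C+Z_d+Z_r = 0.0000+0.0500+0.0000 = 0.0500 m
sum ≈ 0.1875+0.2344+0.3500+0.0500 ≈ 0.8219 m = S ✓

v_R_max = 3/4 m/s = 0.7500 m/s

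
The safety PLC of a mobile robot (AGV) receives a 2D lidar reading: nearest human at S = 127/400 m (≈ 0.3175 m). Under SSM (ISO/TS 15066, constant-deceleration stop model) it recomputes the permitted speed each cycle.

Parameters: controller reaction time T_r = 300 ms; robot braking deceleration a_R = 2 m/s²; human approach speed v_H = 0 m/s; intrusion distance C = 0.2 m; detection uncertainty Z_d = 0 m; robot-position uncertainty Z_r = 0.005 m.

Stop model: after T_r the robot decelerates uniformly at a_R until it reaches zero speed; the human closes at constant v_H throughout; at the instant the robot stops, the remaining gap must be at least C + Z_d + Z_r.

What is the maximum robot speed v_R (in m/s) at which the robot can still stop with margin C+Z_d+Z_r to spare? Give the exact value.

at the boundary: (1/4)·v² + (3/10)·v + (-9/80) = 0
  disc = (3/10)² − 4·(1/4)·(-9/80) = 81/400 ; √disc = 9/20
  v_R = (−(3/10) + 9/20) / (2·(1/4)) = 3/10 m/s
check:
T_s = v_R/a_R = (3/10)/2 = 0.1500 s
robot covers v_R·T_r = 0.3000·0.3000 = 0.0900 m before braking
robot under decel: 0.3000²/(2·2.0000) = 0.0225 m
person approaches 0.0000·(0.3000+0.1500) = 0.0000 m
residual clearance needed = 0.2000+0.0000+0.0050 = 0.2050 m
sum ≈ 0.0900+0.0225+0.0000+0.2050 ≈ 0.3175 m = S ✓

v_R_max = 3/10 m/s = 0.3000 m/s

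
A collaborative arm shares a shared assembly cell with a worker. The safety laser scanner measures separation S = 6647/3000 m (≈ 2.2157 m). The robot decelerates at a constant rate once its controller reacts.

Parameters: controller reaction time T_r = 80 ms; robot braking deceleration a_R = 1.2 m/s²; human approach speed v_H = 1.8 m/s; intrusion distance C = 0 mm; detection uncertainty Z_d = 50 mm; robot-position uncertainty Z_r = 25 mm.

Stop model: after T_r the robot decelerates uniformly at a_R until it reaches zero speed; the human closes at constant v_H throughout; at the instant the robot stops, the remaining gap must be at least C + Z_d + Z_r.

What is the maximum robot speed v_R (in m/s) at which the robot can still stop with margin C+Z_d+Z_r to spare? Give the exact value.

v_R_max = 1 m/s = 1.0000 m/s

quadratic (5/12)·v² + (79/50)·v + (-599/300) = 0
  disc = (79/50)² − 4·(5/12)·(-599/300) = 32761/5625 ; √disc = 181/75
  v_R = (−(79/50) + 181/75) / (2·(5/12)) = 1 m/s
check:
T_s = v_R/a_R = 1/(6/5) = 0.8333 s
robot covers v_R·T_r = 1.0000·0.0800 = 0.0800 m before braking
braking distance = 1.0000²/(2·1.2000) = 0.4167 m
person approaches 1.8000·(0.0800+0.8333) = 1.6440 m
residual clearance needed = 0.0000+0.0500+0.0250 = 0.0750 m
sum ≈ 0.0800+0.4167+1.6440+0.0750 ≈ 2.2157 m = S ✓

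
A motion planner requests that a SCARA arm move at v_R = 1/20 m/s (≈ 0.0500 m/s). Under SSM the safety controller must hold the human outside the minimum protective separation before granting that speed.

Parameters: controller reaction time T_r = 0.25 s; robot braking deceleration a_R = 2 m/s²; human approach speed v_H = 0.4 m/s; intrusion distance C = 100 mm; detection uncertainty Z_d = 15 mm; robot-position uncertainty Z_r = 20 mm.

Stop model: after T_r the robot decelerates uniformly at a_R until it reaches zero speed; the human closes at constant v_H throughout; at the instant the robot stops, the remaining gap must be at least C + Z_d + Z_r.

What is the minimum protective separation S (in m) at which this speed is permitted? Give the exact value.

stop time T_s = (1/20)/2 = 0.0250 s
robot covers v_R·T_r = 0.0500·0.2500 = 0.0125 m before braking
robot under decel: 0.0500²/(2·2.0000) = 0.0006 m
human closes 0.4000·0.2750 = 0.1100 m
margins: 0.1000+0.0150+0.0200 = 0.1350 m
S_min ≈ 0.0125+0.0006+0.1100+0.1350  ⇒  S_min = 413/1600 m

S_min = 413/1600 m = 0.2581 m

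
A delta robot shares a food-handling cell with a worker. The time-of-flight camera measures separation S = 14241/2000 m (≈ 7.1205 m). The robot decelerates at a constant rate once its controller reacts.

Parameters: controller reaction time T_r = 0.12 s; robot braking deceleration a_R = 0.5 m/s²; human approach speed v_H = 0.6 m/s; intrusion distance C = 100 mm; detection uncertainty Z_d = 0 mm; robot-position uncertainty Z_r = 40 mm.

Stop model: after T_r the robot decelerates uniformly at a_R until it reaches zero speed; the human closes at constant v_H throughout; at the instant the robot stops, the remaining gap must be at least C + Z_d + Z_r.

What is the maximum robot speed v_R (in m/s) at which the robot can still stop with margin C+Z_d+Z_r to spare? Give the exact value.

v_R_max = 41/20 m/s = 2.0500 m/s

quadratic (1)·v² + (33/25)·v + (-13817/2000) = 0
  disc = (33/25)² − 4·(1)·(-13817/2000) = 73441/2500 ; √disc = 271/50
  v_R = (−(33/25) + 271/50) / (2·(1)) = 41/20 m/s
check:
T_s = v_R/a_R = (41/20)/(1/2) = 4.1000 s
robot in T_r: 2.0500·0.1200 = 0.2460 m
robot covers 2.0500·4.1000 − ½·0.5000·4.1000² = 4.2025 m while stopping
person approaches 0.6000·(0.1200+4.1000) = 2.5320 m
residual clearance needed = 0.1000+0.0000+0.0400 = 0.1400 m
sum ≈ 0.2460+4.2025+2.5320+0.1400 ≈ 7.1205 m = S ✓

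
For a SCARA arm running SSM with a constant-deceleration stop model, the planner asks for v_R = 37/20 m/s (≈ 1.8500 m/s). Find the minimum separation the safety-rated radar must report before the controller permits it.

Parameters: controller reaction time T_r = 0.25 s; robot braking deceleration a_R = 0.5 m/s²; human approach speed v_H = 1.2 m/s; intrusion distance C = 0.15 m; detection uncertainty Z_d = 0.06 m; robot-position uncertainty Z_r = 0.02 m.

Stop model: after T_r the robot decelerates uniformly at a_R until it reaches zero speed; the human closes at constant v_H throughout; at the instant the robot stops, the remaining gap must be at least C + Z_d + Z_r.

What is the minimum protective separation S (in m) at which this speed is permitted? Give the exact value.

S_min = 1771/200 m = 8.8550 m

T_s = v_R/a_R = (37/20)/(1/2) = 3.7000 s
robot covers v_R·T_r = 1.8500·0.2500 = 0.4625 m before braking
braking distance = 1.8500²/(2·0.5000) = 3.4225 m
person approaches 1.2000·(0.2500+3.7000) = 4.7400 m
residual clearance needed = 0.1500+0.0600+0.0200 = 0.2300 m
S_min ≈ 0.4625+3.4225+4.7400+0.2300  ⇒  S_min = 1771/200 m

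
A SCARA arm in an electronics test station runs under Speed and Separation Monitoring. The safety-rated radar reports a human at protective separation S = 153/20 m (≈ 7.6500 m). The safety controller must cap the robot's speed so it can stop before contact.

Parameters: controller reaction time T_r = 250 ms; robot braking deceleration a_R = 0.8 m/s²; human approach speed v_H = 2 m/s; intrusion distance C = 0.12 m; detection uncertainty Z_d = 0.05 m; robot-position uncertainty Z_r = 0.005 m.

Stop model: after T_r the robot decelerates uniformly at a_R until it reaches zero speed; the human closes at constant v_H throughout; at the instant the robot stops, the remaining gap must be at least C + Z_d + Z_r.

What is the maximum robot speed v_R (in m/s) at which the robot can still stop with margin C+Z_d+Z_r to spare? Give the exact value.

quadratic (5/8)·v² + (11/4)·v + (-279/40) = 0
  disc = (11/4)² − 4·(5/8)·(-279/40) = 25 ; √disc = 5
  v_R = (−(11/4) + 5) / (2·(5/8)) = 9/5 m/s
check:
stop time T_s = (9/5)/(4/5) = 2.2500 s
reaction-phase robot travel = 1.8000·0.2500 = 0.4500 m
braking distance = 1.8000²/(2·0.8000) = 2.0250 m
person approaches 2.0000·(0.2500+2.2500) = 5.0000 m
margins: 0.1200+0.0500+0.0050 = 0.1750 m
sum ≈ 0.4500+2.0250+5.0000+0.1750 ≈ 7.6500 m = S ✓

v_R_max = 9/5 m/s = 1.8000 m/s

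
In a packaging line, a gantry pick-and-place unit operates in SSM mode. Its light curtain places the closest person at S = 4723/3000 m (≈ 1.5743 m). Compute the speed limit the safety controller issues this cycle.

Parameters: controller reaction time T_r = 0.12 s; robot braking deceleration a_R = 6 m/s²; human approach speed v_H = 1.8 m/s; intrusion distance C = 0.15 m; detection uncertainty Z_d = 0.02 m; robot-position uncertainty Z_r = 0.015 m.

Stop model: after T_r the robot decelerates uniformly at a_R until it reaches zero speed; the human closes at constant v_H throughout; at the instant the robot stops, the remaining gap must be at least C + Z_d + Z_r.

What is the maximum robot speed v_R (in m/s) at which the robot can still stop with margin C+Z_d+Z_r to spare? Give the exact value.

at the boundary: (1/12)·v² + (21/50)·v + (-88/75) = 0
  disc = (21/50)² − 4·(1/12)·(-88/75) = 12769/22500 ; √disc = 113/150
  v_R = (−(21/50) + 113/150) / (2·(1/12)) = 2 m/s
check:
T_s = v_R/a_R = 2/6 = 0.3333 s
reaction-phase robot travel = 2.0000·0.1200 = 0.2400 m
braking distance = 2.0000²/(2·6.0000) = 0.3333 m
human over T_r+T_s: 1.8000·(0.1200+0.3333) = 0.8160 m
C+Z_d+Z_r = 0.1500+0.0200+0.0150 = 0.1850 m
sum ≈ 0.2400+0.3333+0.8160+0.1850 ≈ 1.5743 m = S ✓

v_R_max = 2 m/s = 2.0000 m/s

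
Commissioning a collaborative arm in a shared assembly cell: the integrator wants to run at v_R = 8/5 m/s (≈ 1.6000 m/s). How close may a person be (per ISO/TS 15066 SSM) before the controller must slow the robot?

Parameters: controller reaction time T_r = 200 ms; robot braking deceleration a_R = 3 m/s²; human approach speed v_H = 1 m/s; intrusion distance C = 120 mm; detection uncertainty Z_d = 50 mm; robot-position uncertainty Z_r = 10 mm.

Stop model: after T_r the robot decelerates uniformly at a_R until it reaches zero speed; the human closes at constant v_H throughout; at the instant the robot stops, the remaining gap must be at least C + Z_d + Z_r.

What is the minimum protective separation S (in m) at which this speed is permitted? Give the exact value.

braking lasts T_s = (8/5)/3 = 0.5333 s
reaction-phase robot travel = 1.6000·0.2000 = 0.3200 m
robot covers 1.6000·0.5333 − ½·3.0000·0.5333² = 0.4267 m while stopping
human closes 1.0000·0.7333 = 0.7333 m
residual clearance needed = 0.1200+0.0500+0.0100 = 0.1800 m
S_min ≈ 0.3200+0.4267+0.7333+0.1800  ⇒  S_min = 83/50 m

S_min = 83/50 m = 1.6600 m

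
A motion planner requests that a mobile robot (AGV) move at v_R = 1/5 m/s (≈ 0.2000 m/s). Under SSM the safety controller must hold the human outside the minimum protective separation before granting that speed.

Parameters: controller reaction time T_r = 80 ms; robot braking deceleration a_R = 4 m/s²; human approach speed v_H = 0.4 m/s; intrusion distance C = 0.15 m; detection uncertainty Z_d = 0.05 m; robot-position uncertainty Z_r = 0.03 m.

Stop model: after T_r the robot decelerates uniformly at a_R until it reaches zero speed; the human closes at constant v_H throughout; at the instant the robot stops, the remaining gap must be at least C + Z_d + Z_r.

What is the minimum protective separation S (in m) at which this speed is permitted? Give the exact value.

T_s = v_R/a_R = (1/5)/4 = 0.0500 s
robot in T_r: 0.2000·0.0800 = 0.0160 m
robot covers 0.2000·0.0500 − ½·4.0000·0.0500² = 0.0050 m while stopping
human closes 0.4000·0.1300 = 0.0520 m
C+Z_d+Z_r = 0.1500+0.0500+0.0300 = 0.2300 m
S_min ≈ 0.0160+0.0050+0.0520+0.2300  ⇒  S_min = 303/1000 m

S_min = 303/1000 m = 0.3030 m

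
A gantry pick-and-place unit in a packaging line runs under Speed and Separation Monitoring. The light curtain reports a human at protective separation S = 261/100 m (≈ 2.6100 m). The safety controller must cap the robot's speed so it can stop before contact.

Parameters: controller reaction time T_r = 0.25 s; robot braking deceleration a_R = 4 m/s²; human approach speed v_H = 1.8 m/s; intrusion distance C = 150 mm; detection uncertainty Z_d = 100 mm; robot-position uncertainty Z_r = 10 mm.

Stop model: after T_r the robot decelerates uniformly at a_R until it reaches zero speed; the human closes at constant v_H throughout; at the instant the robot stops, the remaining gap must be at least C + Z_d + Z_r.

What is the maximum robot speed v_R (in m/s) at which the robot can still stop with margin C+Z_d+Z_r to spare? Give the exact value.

at the boundary: (1/8)·v² + (7/10)·v + (-19/10) = 0
  disc = (7/10)² − 4·(1/8)·(-19/10) = 36/25 ; √disc = 6/5
  v_R = (−(7/10) + 6/5) / (2·(1/8)) = 2 m/s
check:
T_s = v_R/a_R = 2/4 = 0.5000 s
reaction-phase robot travel = 2.0000·0.2500 = 0.5000 m
robot under decel: 2.0000²/(2·4.0000) = 0.5000 m
human over T_r+T_s: 1.8000·(0.2500+0.5000) = 1.3500 m
residual clearance needed = 0.1500+0.1000+0.0100 = 0.2600 m
sum ≈ 0.5000+0.5000+1.3500+0.2600 ≈ 2.6100 m = S ✓

v_R_max = 2 m/s = 2.0000 m/s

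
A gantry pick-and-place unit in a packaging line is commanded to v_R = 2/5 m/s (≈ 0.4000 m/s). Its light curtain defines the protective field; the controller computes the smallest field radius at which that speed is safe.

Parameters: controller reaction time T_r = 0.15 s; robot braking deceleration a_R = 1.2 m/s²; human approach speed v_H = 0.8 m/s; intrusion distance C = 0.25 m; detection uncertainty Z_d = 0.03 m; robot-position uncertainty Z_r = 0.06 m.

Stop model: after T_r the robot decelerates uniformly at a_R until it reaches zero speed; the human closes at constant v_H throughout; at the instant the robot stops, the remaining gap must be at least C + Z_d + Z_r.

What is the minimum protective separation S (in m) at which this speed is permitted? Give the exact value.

braking lasts T_s = (2/5)/(6/5) = 0.3333 s
robot in T_r: 0.4000·0.1500 = 0.0600 m
braking distance = 0.4000²/(2·1.2000) = 0.0667 m
person approaches 0.8000·(0.1500+0.3333) = 0.3867 m
C+Z_d+Z_r = 0.2500+0.0300+0.0600 = 0.3400 m
S_min ≈ 0.0600+0.0667+0.3867+0.3400  ⇒  S_min = 64/75 m

S_min = 64/75 m = 0.8533 m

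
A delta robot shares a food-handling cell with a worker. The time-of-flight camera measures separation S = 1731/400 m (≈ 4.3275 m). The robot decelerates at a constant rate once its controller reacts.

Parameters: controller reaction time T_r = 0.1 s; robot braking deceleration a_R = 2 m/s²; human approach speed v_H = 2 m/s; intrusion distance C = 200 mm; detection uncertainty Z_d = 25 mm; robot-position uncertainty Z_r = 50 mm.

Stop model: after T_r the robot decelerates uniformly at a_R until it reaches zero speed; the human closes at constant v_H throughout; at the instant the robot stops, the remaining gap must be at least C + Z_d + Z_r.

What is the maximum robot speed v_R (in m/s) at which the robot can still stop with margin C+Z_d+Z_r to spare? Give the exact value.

v_R_max = 23/10 m/s = 2.3000 m/s

at the boundary: (1/4)·v² + (11/10)·v + (-1541/400) = 0
  disc = (11/10)² − 4·(1/4)·(-1541/400) = 81/16 ; √disc = 9/4
  v_R = (−(11/10) + 9/4) / (2·(1/4)) = 23/10 m/s
check:
T_s = v_R/a_R = (23/10)/2 = 1.1500 s
robot covers v_R·T_r = 2.3000·0.1000 = 0.2300 m before braking
robot under decel: 2.3000²/(2·2.0000) = 1.3225 m
human closes 2.0000·1.2500 = 2.5000 m
margins: 0.2000+0.0250+0.0500 = 0.2750 m
sum ≈ 0.2300+1.3225+2.5000+0.2750 ≈ 4.3275 m = S ✓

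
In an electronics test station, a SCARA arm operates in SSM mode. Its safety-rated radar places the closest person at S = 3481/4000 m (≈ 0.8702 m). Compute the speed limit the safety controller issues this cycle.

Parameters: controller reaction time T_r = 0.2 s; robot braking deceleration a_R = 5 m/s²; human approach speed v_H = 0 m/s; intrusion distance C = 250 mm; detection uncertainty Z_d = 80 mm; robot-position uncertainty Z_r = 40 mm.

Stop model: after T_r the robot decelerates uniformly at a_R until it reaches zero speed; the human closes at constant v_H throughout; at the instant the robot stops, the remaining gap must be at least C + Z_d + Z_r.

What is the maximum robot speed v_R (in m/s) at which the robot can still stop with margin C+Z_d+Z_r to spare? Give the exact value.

collect terms ⇒ (1/10)·v_R² + (1/5)·v_R + (-2001/4000) = 0
  disc = (1/5)² − 4·(1/10)·(-2001/4000) = 2401/10000 ; √disc = 49/100
  v_R = (−(1/5) + 49/100) / (2·(1/10)) = 29/20 m/s
check:
stop time T_s = (29/20)/5 = 0.2900 s
robot in T_r: 1.4500·0.2000 = 0.2900 m
robot covers 1.4500·0.2900 − ½·5.0000·0.2900² = 0.2102 m while stopping
human closes 0.0000·0.4900 = 0.0000 m
C+Z_d+Z_r = 0.2500+0.0800+0.0400 = 0.3700 m
sum ≈ 0.2900+0.2102+0.0000+0.3700 ≈ 0.8702 m = S ✓

v_R_max = 29/20 m/s = 1.4500 m/s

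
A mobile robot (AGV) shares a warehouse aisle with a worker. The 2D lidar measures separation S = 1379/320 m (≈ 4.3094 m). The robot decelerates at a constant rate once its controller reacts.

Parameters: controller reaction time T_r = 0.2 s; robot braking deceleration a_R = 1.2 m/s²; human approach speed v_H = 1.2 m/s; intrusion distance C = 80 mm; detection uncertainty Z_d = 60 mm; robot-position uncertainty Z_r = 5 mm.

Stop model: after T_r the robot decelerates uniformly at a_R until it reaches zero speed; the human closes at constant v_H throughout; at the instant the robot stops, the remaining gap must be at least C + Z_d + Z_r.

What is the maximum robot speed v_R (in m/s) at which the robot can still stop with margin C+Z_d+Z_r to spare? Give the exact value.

quadratic (5/12)·v² + (6/5)·v + (-6279/1600) = 0
  disc = (6/5)² − 4·(5/12)·(-6279/1600) = 12769/1600 ; √disc = 113/40
  v_R = (−(6/5) + 113/40) / (2·(5/12)) = 39/20 m/s
check:
T_s = v_R/a_R = (39/20)/(6/5) = 1.6250 s
robot covers v_R·T_r = 1.9500·0.2000 = 0.3900 m before braking
braking distance = 1.9500²/(2·1.2000) = 1.5844 m
human closes 1.2000·1.8250 = 2.1900 m
margins: 0.0800+0.0600+0.0050 = 0.1450 m
sum ≈ 0.3900+1.5844+2.1900+0.1450 ≈ 4.3094 m = S ✓

v_R_max = 39/20 m/s = 1.9500 m/s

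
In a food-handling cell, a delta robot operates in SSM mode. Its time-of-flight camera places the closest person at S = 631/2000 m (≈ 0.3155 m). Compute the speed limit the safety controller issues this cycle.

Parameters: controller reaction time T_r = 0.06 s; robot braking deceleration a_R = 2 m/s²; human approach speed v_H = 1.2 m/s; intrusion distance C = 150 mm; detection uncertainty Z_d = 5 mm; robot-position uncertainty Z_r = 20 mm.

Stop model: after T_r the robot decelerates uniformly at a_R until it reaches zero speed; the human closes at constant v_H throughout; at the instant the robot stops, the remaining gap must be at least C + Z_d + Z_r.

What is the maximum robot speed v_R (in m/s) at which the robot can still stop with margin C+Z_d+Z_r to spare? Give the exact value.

v_R_max = 1/10 m/s = 0.1000 m/s

collect terms ⇒ (1/4)·v_R² + (33/50)·v_R + (-137/2000) = 0
  disc = (33/50)² − 4·(1/4)·(-137/2000) = 5041/10000 ; √disc = 71/100
  v_R = (−(33/50) + 71/100) / (2·(1/4)) = 1/10 m/s
check:
braking lasts T_s = (1/10)/2 = 0.0500 s
robot in T_r: 0.1000·0.0600 = 0.0060 m
robot covers 0.1000·0.0500 − ½·2.0000·0.0500² = 0.0025 m while stopping
person approaches 1.2000·(0.0600+0.0500) = 0.1320 m
margins: 0.1500+0.0050+0.0200 = 0.1750 m
sum ≈ 0.0060+0.0025+0.1320+0.1750 ≈ 0.3155 m = S ✓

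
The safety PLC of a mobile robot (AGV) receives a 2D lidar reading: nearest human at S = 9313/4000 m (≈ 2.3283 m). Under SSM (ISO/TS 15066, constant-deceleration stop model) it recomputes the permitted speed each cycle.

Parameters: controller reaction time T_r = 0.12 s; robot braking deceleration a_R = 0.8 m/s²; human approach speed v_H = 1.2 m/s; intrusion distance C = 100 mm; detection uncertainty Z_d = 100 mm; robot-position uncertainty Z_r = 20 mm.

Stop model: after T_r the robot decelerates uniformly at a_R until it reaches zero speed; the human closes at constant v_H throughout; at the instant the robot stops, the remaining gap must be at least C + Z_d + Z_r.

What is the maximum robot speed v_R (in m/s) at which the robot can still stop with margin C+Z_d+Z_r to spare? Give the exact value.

at the boundary: (5/8)·v² + (81/50)·v + (-7857/4000) = 0
  disc = (81/50)² − 4·(5/8)·(-7857/4000) = 301401/40000 ; √disc = 549/200
  v_R = (−(81/50) + 549/200) / (2·(5/8)) = 9/10 m/s
check:
T_s = v_R/a_R = (9/10)/(4/5) = 1.1250 s
reaction-phase robot travel = 0.9000·0.1200 = 0.1080 m
robot covers 0.9000·1.1250 − ½·0.8000·1.1250² = 0.5062 m while stopping
human over T_r+T_s: 1.2000·(0.1200+1.1250) = 1.4940 m
margins: 0.1000+0.1000+0.0200 = 0.2200 m
sum ≈ 0.1080+0.5062+1.4940+0.2200 ≈ 2.3283 m = S ✓

v_R_max = 9/10 m/s = 0.9000 m/s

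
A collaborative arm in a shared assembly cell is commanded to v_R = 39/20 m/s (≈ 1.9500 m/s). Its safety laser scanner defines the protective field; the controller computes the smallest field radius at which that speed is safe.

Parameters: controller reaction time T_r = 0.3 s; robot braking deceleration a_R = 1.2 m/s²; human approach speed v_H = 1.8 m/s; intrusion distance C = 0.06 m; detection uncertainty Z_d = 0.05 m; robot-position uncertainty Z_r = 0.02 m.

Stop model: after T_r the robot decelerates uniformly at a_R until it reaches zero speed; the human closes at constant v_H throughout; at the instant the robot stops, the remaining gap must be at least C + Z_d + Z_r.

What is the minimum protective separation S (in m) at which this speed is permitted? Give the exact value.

S_min = 9223/1600 m = 5.7644 m

T_s = v_R/a_R = (39/20)/(6/5) = 1.6250 s
robot covers v_R·T_r = 1.9500·0.3000 = 0.5850 m before braking
robot under decel: 1.9500²/(2·1.2000) = 1.5844 m
human closes 1.8000·1.9250 = 3.4650 m
residual clearance needed = 0.0600+0.0500+0.0200 = 0.1300 m
S_min ≈ 0.5850+1.5844+3.4650+0.1300  ⇒  S_min = 9223/1600 m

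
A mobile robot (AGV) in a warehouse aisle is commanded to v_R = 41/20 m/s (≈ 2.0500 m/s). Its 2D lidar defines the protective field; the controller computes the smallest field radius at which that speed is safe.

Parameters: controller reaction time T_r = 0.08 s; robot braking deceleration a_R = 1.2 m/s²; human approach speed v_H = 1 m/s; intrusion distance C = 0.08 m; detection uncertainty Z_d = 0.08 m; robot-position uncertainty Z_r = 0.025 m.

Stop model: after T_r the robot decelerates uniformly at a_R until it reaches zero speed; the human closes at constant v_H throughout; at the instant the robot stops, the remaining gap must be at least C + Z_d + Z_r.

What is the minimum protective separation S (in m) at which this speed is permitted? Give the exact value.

braking lasts T_s = (41/20)/(6/5) = 1.7083 s
robot in T_r: 2.0500·0.0800 = 0.1640 m
robot under decel: 2.0500²/(2·1.2000) = 1.7510 m
person approaches 1.0000·(0.0800+1.7083) = 1.7883 m
C+Z_d+Z_r = 0.0800+0.0800+0.0250 = 0.1850 m
S_min ≈ 0.1640+1.7510+1.7883+0.1850  ⇒  S_min = 31107/8000 m

S_min = 31107/8000 m = 3.8884 m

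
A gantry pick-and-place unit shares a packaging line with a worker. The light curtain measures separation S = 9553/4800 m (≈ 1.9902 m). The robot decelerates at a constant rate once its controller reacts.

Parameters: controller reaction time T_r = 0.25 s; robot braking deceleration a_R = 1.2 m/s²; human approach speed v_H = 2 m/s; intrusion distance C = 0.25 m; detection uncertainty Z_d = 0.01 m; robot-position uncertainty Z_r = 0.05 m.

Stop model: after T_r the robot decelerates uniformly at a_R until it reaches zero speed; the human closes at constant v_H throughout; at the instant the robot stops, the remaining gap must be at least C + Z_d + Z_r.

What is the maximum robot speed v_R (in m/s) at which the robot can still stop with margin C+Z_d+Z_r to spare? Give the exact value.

v_R_max = 11/20 m/s = 0.5500 m/s

collect terms ⇒ (5/12)·v_R² + (23/12)·v_R + (-1133/960) = 0
  disc = (23/12)² − 4·(5/12)·(-1133/960) = 361/64 ; √disc = 19/8
  v_R = (−(23/12) + 19/8) / (2·(5/12)) = 11/20 m/s
check:
stop time T_s = (11/20)/(6/5) = 0.4583 s
robot covers v_R·T_r = 0.5500·0.2500 = 0.1375 m before braking
braking distance = 0.5500²/(2·1.2000) = 0.1260 m
human closes 2.0000·0.7083 = 1.4167 m
margins: 0.2500+0.0100+0.0500 = 0.3100 m
sum ≈ 0.1375+0.1260+1.4167+0.3100 ≈ 1.9902 m = S ✓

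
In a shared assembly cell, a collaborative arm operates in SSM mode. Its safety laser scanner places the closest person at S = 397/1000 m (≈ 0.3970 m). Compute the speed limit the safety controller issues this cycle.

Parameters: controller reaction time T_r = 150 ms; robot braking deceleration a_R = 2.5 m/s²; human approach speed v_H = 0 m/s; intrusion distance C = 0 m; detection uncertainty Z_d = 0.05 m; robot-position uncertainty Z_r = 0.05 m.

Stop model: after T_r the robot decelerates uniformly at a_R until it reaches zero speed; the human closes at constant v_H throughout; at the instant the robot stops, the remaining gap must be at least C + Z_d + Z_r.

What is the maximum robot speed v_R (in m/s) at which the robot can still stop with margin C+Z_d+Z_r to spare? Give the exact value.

quadratic (1/5)·v² + (3/20)·v + (-297/1000) = 0
  disc = (3/20)² − 4·(1/5)·(-297/1000) = 2601/10000 ; √disc = 51/100
  v_R = (−(3/20) + 51/100) / (2·(1/5)) = 9/10 m/s
check:
stop time T_s = (9/10)/(5/2) = 0.3600 s
robot in T_r: 0.9000·0.1500 = 0.1350 m
robot covers 0.9000·0.3600 − ½·2.5000·0.3600² = 0.1620 m while stopping
human over T_r+T_s: 0.0000·(0.1500+0.3600) = 0.0000 m
residual clearance needed = 0.0000+0.0500+0.0500 = 0.1000 m
sum ≈ 0.1350+0.1620+0.0000+0.1000 ≈ 0.3970 m = S ✓

v_R_max = 9/10 m/s = 0.9000 m/s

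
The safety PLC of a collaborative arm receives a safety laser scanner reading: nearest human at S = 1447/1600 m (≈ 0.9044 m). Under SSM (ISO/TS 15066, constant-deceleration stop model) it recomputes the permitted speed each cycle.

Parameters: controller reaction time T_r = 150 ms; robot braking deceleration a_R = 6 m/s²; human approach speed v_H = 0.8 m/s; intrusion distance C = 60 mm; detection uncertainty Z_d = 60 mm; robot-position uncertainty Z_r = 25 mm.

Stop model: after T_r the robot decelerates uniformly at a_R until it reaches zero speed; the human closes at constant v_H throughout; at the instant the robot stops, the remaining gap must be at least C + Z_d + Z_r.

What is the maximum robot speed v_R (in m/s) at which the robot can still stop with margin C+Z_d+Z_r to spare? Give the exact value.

at the boundary: (1/12)·v² + (17/60)·v + (-1023/1600) = 0
  disc = (17/60)² − 4·(1/12)·(-1023/1600) = 169/576 ; √disc = 13/24
  v_R = (−(17/60) + 13/24) / (2·(1/12)) = 31/20 m/s
check:
braking lasts T_s = (31/20)/6 = 0.2583 s
robot in T_r: 1.5500·0.1500 = 0.2325 m
braking distance = 1.5500²/(2·6.0000) = 0.2002 m
human closes 0.8000·0.4083 = 0.3267 m
residual clearance needed = 0.0600+0.0600+0.0250 = 0.1450 m
sum ≈ 0.2325+0.2002+0.3267+0.1450 ≈ 0.9044 m = S ✓

v_R_max = 31/20 m/s = 1.5500 m/s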